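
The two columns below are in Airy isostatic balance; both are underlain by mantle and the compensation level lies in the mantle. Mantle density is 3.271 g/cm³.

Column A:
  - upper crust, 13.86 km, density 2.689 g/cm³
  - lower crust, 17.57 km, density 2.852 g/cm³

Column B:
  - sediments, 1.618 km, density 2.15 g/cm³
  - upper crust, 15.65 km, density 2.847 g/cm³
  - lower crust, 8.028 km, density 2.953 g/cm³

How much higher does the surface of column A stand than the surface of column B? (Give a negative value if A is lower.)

1.35 km

For any compensation level in the mantle, the mantle terms cancel and isostasy reduces to e = (Σt_A − Σt_B) − (Σ(ρt)_A − Σ(ρt)_B) / ρ_m.
Σt_A = 31.43 km; Σt_B = 25.296 km; Σ(ρt)_A = 87.37918; Σ(ρt)_B = 71.740934 (in km·g/cm³).
e = (31.43 − 25.296) − (87.37918 − 71.740934) / 3.271 = 1.35 km.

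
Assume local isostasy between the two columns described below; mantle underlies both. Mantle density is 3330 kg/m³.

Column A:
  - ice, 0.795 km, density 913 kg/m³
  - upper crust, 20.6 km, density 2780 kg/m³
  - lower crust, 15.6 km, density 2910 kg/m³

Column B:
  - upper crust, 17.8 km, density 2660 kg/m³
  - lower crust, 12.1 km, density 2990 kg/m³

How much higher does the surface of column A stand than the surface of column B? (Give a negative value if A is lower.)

1.13 km

For any compensation level in the mantle, the mantle terms cancel and isostasy reduces to e = (Σt_A − Σt_B) − (Σ(ρt)_A − Σ(ρt)_B) / ρ_m.
Σt_A = 36.995 km; Σt_B = 29.9 km; Σ(ρt)_A = 103389.835; Σ(ρt)_B = 83527 (in km·kg/m³).
e = (36.995 − 29.9) − (103389.835 − 83527) / 3330 = 1.13 km.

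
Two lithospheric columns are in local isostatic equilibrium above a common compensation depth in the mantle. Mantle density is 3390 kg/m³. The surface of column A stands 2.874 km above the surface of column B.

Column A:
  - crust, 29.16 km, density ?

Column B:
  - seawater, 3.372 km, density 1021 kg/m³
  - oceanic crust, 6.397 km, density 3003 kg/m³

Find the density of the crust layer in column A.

Take the compensation level at the base of the deeper column (depth z_c below the surface of column A) and equate Σ ρ_i t_i down to z_c; mantle fills any gap and the z_c terms cancel.
Column A: 29.16×ρ + (z_c − 29.16)×3390
Column B: 2.874×0 + 3.372×1021 + 6.397×3003 + (z_c − 2.874 − 9.769)×3390
The z_c×3390 term appears on both sides and cancels. Collect the known terms of each column as K = Σ(ρt)_known − 3390 × (depth of known layers): K_A = 0 − 3390×29.16 = −98852.4; K_B = 22653.003 − 3390×(2.874 + 9.769) = −20206.767.
Balance: K_A + 29.16×ρ = K_B, so ρ = (K_B − K_A)/29.16 = 78645.6/29.16 = 2700 kg/m³.

2700 kg/m³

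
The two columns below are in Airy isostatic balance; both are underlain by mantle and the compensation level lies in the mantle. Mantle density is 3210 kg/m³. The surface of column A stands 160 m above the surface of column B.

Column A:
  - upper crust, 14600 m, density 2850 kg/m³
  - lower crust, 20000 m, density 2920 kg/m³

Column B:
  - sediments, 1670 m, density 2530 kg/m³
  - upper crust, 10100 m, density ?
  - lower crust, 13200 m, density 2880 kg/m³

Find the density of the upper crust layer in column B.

Take the compensation level at the base of the deeper column (depth z_c below the surface of column A) and equate Σ ρ_i t_i down to z_c; mantle fills any gap and the z_c terms cancel.
Column A: 14600×2850 + 20000×2920 + (z_c − 34600)×3210
Column B: 160×0 + 1670×2530 + 10100×ρ + 13200×2880 + (z_c − 160 − 24970)×3210
The z_c×3210 term appears on both sides and cancels. Collect the known terms of each column as K = Σ(ρt)_known − 3210 × (depth of known layers): K_A = 100010000 − 3210×34600 = −11056000; K_B = 42241100 − 3210×(160 + 24970) = −38426200.
Balance: K_A = K_B + 10100×ρ, so ρ = (K_A − K_B)/10100 = 27370200/10100 = 2710 kg/m³.

2710 kg/m³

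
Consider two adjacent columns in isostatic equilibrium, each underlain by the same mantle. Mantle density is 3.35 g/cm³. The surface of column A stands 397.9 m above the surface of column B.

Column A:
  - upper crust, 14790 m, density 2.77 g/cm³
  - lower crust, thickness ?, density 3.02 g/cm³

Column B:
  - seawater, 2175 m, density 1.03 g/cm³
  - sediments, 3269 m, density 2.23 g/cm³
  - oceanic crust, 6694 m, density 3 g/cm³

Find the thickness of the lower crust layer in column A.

Take the compensation level at the base of the deeper column (depth z_c below the surface of column A) and equate Σ ρ_i t_i down to z_c; mantle fills any gap and the z_c terms cancel.
Column A: 14790×2.77 + x×3.02 + (z_c − 14790 − x)×3.35
Column B: 397.9×0 + 2175×1.03 + 3269×2.23 + 6694×3 + (z_c − 397.9 − 12138)×3.35
The z_c×3.35 term appears on both sides and cancels. Collect the known terms of each column as K = Σ(ρt)_known − 3.35 × (depth of known layers): K_A = 40968.3 − 3.35×14790 = −8578.2; K_B = 29612.12 − 3.35×(397.9 + 12138) = −12383.145.
Balance: K_A − x×(3.35 − 3.02) = K_B, so x = (K_A − K_B)/(3.35 − 3.02) = 3804.95/0.33 = 11500 m.

11500 m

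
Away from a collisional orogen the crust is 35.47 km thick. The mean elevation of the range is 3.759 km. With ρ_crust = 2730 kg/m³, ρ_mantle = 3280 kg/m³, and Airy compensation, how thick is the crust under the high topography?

Root depth r = h ρ_c / (ρ_m − ρ_c) = 3.759 km × 2730 / 550 = 18.66 km.
Total thickness = T + h + r = 35.47 km + 3.759 km + 18.66 km = 57.9 km.

57.9 km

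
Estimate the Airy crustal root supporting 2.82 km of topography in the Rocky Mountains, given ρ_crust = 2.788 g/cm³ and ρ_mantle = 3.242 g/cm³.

17.3 km

Equating mass per unit area of the two columns: the weight of the topography is balanced by the buoyancy of the root, ρ_c h = (ρ_m − ρ_c) r.
r = h · ρ_c / (ρ_m − ρ_c) = 2.82 km × 2.788 / (3.242 − 2.788) = 17.3 km.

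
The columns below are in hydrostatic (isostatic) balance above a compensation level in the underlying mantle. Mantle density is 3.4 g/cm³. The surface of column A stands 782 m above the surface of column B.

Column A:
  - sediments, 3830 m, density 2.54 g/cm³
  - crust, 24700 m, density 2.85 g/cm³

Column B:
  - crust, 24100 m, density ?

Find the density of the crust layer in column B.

2.81 g/cm³

Take the compensation level at the base of the deeper column (depth z_c below the surface of column A) and equate Σ ρ_i t_i down to z_c; mantle fills any gap and the z_c terms cancel.
Column A: 3830×2.54 + 24700×2.85 + (z_c − 28530)×3.4
Column B: 782×0 + 24100×ρ + (z_c − 782 − 24100)×3.4
The z_c×3.4 term appears on both sides and cancels. Collect the known terms of each column as K = Σ(ρt)_known − 3.4 × (depth of known layers): K_A = 80123.2 − 3.4×28530 = −16878.8; K_B = 0 − 3.4×(782 + 24100) = −84598.8.
Balance: K_A = K_B + 24100×ρ, so ρ = (K_A − K_B)/24100 = 67720/24100 = 2.81 g/cm³.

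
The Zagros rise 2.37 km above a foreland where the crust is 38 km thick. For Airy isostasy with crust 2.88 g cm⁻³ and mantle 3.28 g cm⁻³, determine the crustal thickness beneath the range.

Root depth r = h ρ_c / (ρ_m − ρ_c) = 2.37 km × 2.88 / 0.4 = 17.06 km.
Total thickness = T + h + r = 38 km + 2.37 km + 17.06 km = 57.4 km.

57.4 km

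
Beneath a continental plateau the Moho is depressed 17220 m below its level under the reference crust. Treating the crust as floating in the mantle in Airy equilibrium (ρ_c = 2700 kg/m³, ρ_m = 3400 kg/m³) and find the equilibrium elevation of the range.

By Archimedes' principle applied to the lithosphere: ρ_c h = (ρ_m − ρ_c) r.
h = r (ρ_m − ρ_c) / ρ_c = 17220 m × (3400 − 2700) / 2700 = 4460 m.

4460 m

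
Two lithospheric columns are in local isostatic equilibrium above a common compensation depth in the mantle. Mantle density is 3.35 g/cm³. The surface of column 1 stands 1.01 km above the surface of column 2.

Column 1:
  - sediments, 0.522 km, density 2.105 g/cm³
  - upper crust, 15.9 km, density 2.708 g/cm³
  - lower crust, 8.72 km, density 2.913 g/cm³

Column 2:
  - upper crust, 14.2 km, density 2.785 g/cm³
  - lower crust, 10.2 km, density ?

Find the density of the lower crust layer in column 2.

3.03 g/cm³

Take the compensation level at the base of the deeper column (depth z_c below the surface of column 1) and equate Σ ρ_i t_i down to z_c; mantle fills any gap and the z_c terms cancel.
Column 1: 0.522×2.105 + 15.9×2.708 + 8.72×2.913 + (z_c − 25.142)×3.35
Column 2: 1.01×0 + 14.2×2.785 + 10.2×ρ + (z_c − 1.01 − 24.4)×3.35
The z_c×3.35 term appears on both sides and cancels. Collect the known terms of each column as K = Σ(ρt)_known − 3.35 × (depth of known layers): K_1 = 69.55737 − 3.35×25.142 = −14.66833; K_2 = 39.547 − 3.35×(1.01 + 24.4) = −45.5765.
Balance: K_1 = K_2 + 10.2×ρ, so ρ = (K_1 − K_2)/10.2 = 30.9082/10.2 = 3.03 g/cm³.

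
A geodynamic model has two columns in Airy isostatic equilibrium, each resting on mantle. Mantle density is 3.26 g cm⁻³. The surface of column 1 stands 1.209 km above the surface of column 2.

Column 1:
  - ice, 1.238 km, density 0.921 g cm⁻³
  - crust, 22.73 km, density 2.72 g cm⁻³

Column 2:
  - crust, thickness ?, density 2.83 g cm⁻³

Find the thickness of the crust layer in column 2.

26.1 km

Take the compensation level at the base of the deeper column (depth z_c below the surface of column 1) and equate Σ ρ_i t_i down to z_c; mantle fills any gap and the z_c terms cancel.
Column 1: 1.238×0.921 + 22.73×2.72 + (z_c − 23.968)×3.26
Column 2: 1.209×0 + x×2.83 + (z_c − 1.209 − 0 − x)×3.26
The z_c×3.26 term appears on both sides and cancels. Collect the known terms of each column as K = Σ(ρt)_known − 3.26 × (depth of known layers): K_1 = 62.965798 − 3.26×23.968 = −15.169882; K_2 = 0 − 3.26×(1.209 + 0) = −3.94134.
Balance: K_1 = K_2 − x×(3.26 − 2.83), so x = (K_2 − K_1)/(3.26 − 2.83) = 11.2285/0.43 = 26.1 km.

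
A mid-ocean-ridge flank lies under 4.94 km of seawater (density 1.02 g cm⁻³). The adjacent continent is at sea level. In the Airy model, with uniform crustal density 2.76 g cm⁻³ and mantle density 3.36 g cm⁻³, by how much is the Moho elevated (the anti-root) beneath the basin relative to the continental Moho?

14.3 km

Equating mass per unit area of the two columns: replacing crust with seawater at the top is compensated by replacing crust with mantle at the base: d (ρ_c − ρ_w) = a (ρ_m − ρ_c).
a = d (ρ_c − ρ_w)/(ρ_m − ρ_c) = 4.94 km × 1.74/0.6 = 14.3 km.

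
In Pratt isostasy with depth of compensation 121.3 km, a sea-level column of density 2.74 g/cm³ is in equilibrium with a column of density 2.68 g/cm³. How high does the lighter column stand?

2.72 km

ρ_ref D = ρ (D + h) → h = D (ρ_ref − ρ)/ρ.
h = 121.3 km × (2.74 − 2.68)/2.68 = 2.72 km.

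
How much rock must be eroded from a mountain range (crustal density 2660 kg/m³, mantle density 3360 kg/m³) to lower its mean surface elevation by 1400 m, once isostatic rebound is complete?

6720 m

Net drop Δ = e − u = e − e ρ_c/ρ_m = e (ρ_m − ρ_c)/ρ_m.
e = Δ ρ_m/(ρ_m − ρ_c) = 1400 m × 3360/700 = 6720 m.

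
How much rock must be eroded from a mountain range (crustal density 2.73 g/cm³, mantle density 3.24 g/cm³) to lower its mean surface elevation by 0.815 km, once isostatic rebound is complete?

Net drop Δ = e − u = e − e ρ_c/ρ_m = e (ρ_m − ρ_c)/ρ_m.
e = Δ ρ_m/(ρ_m − ρ_c) = 0.815 km × 3.24/0.51 = 5.18 km.

5.18 km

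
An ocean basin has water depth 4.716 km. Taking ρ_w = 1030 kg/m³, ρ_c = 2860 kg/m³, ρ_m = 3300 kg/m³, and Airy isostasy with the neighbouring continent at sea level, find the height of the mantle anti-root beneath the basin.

Isostatic balance requires: replacing crust with seawater at the top is compensated by replacing crust with mantle at the base: d (ρ_c − ρ_w) = a (ρ_m − ρ_c).
a = d (ρ_c − ρ_w)/(ρ_m − ρ_c) = 4.716 km × 1830/440 = 19.6 km.

19.6 km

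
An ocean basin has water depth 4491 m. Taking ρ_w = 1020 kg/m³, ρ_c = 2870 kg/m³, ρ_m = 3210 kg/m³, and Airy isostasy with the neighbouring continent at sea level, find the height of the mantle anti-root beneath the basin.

Balancing pressure at the compensation depth: replacing crust with seawater at the top is compensated by replacing crust with mantle at the base: d (ρ_c − ρ_w) = a (ρ_m − ρ_c).
a = d (ρ_c − ρ_w)/(ρ_m − ρ_c) = 4491 m × 1850/340 = 24400 m.

24400 m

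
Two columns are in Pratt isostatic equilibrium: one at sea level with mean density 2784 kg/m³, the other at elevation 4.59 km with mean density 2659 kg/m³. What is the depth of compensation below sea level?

ρ_ref D = ρ (D + h) → D (ρ_ref − ρ) = ρ h.
D = ρ h/(ρ_ref − ρ) = 2659 × 4.59 km/(2784 − 2659) = 97.6 km.

97.6 km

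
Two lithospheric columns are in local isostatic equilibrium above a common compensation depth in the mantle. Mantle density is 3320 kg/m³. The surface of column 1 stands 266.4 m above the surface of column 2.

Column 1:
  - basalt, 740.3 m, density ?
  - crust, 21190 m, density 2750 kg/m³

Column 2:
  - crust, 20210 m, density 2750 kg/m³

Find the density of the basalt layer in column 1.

Take the compensation level at the base of the deeper column (depth z_c below the surface of column 1) and equate Σ ρ_i t_i down to z_c; mantle fills any gap and the z_c terms cancel.
Column 1: 740.3×ρ + 21190×2750 + (z_c − 21930.3)×3320
Column 2: 266.4×0 + 20210×2750 + (z_c − 266.4 − 20210)×3320
The z_c×3320 term appears on both sides and cancels. Collect the known terms of each column as K = Σ(ρt)_known − 3320 × (depth of known layers): K_1 = 58272500 − 3320×21930.3 = −14536096; K_2 = 55577500 − 3320×(266.4 + 20210) = −12404148.
Balance: K_1 + 740.3×ρ = K_2, so ρ = (K_2 − K_1)/740.3 = 2131950/740.3 = 2880 kg/m³.

2880 kg/m³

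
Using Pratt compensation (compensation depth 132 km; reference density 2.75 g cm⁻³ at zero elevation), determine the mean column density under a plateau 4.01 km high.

2.67 g cm⁻³

Pratt balance: ρ_ref D = ρ (D + h).
ρ = ρ_ref D/(D + h) = 2.75 × 132 km/(132 km + 4.01 km) = 2.67 g cm⁻³.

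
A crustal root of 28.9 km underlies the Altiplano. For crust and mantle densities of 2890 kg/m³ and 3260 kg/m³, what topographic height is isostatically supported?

By Archimedes' principle applied to the lithosphere: ρ_c h = (ρ_m − ρ_c) r.
h = r (ρ_m − ρ_c) / ρ_c = 28.9 km × (3260 − 2890) / 2890 = 3.7 km.

3.7 km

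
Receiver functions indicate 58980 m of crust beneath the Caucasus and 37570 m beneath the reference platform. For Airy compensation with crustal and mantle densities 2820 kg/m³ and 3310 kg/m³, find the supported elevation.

3170 m

Excess crust Δ = 58980 m − 37570 m = 21410 m, split between elevation h and root r with h + r = Δ.
Airy balance ρ_c h = (ρ_m − ρ_c) r gives r = h ρ_c/(ρ_m − ρ_c), so h (1 + ρ_c/(ρ_m − ρ_c)) = Δ, i.e. h = Δ (ρ_m − ρ_c)/ρ_m.
h = 21410 m × 490/3310 = 3170 m.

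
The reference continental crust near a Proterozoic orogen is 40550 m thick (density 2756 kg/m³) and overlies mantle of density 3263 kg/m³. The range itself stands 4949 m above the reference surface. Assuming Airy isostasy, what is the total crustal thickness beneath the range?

Root depth r = h ρ_c / (ρ_m − ρ_c) = 4949 m × 2756 / 507 = 26900 m.
Total thickness = T + h + r = 40550 m + 4949 m + 26900 m = 72400 m.

72400 m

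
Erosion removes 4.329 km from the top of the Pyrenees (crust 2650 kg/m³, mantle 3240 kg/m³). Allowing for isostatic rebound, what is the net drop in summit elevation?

0.788 km

Rebound u = e ρ_c/ρ_m = 4.329 km × 2650/3240 = 3.541 km.
Net surface drop = e − u = 4.329 km − 3.541 km = e (ρ_m − ρ_c)/ρ_m = 0.788 km.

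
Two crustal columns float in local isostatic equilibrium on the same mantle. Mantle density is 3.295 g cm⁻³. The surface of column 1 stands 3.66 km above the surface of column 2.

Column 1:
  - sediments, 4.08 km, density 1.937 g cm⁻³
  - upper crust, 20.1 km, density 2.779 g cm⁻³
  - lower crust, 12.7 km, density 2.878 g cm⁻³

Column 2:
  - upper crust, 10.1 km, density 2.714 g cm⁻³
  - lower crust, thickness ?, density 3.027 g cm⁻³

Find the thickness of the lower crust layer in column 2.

Take the compensation level at the base of the deeper column (depth z_c below the surface of column 1) and equate Σ ρ_i t_i down to z_c; mantle fills any gap and the z_c terms cancel.
Column 1: 4.08×1.937 + 20.1×2.779 + 12.7×2.878 + (z_c − 36.88)×3.295
Column 2: 3.66×0 + 10.1×2.714 + x×3.027 + (z_c − 3.66 − 10.1 − x)×3.295
The z_c×3.295 term appears on both sides and cancels. Collect the known terms of each column as K = Σ(ρt)_known − 3.295 × (depth of known layers): K_1 = 100.31146 − 3.295×36.88 = −21.20814; K_2 = 27.4114 − 3.295×(3.66 + 10.1) = −17.9278.
Balance: K_1 = K_2 − x×(3.295 − 3.027), so x = (K_2 − K_1)/(3.295 − 3.027) = 3.28034/0.268 = 12.2 km.

12.2 km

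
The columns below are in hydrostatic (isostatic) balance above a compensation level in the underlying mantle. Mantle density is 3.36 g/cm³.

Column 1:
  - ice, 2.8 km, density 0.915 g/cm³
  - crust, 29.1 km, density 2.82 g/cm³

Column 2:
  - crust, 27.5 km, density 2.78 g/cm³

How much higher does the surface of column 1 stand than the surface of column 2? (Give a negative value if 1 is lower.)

For any compensation level in the mantle, the mantle terms cancel and isostasy reduces to e = (Σt_1 − Σt_2) − (Σ(ρt)_1 − Σ(ρt)_2) / ρ_m.
Σt_1 = 31.9 km; Σt_2 = 27.5 km; Σ(ρt)_1 = 84.624; Σ(ρt)_2 = 76.45 (in km·g/cm³).
e = (31.9 − 27.5) − (84.624 − 76.45) / 3.36 = 1.97 km.

1.97 km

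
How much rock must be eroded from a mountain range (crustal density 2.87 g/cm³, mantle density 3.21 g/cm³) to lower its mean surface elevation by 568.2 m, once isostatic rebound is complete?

5360 m

Net drop Δ = e − u = e − e ρ_c/ρ_m = e (ρ_m − ρ_c)/ρ_m.
e = Δ ρ_m/(ρ_m − ρ_c) = 568.2 m × 3.21/0.34 = 5360 m.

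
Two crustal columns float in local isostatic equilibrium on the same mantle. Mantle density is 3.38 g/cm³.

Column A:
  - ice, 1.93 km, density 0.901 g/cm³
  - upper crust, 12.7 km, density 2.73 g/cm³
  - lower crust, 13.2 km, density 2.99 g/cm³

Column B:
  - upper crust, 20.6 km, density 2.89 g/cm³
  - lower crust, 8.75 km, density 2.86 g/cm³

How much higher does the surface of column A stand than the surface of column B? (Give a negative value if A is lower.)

For any compensation level in the mantle, the mantle terms cancel and isostasy reduces to e = (Σt_A − Σt_B) − (Σ(ρt)_A − Σ(ρt)_B) / ρ_m.
Σt_A = 27.83 km; Σt_B = 29.35 km; Σ(ρt)_A = 75.87793; Σ(ρt)_B = 84.559 (in km·g/cm³).
e = (27.83 − 29.35) − (75.87793 − 84.559) / 3.38 = 1.05 km.

1.05 km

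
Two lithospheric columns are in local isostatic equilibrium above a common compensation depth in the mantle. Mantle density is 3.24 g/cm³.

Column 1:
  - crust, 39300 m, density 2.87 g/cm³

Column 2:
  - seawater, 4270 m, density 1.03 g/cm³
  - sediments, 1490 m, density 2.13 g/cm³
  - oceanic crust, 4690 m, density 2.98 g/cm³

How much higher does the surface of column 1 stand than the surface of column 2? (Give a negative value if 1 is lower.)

For any compensation level in the mantle, the mantle terms cancel and isostasy reduces to e = (Σt_1 − Σt_2) − (Σ(ρt)_1 − Σ(ρt)_2) / ρ_m.
Σt_1 = 39300 m; Σt_2 = 10450 m; Σ(ρt)_1 = 112791; Σ(ρt)_2 = 21548 (in m·g/cm³).
e = (39300 − 10450) − (112791 − 21548) / 3.24 = 689 m.

689 m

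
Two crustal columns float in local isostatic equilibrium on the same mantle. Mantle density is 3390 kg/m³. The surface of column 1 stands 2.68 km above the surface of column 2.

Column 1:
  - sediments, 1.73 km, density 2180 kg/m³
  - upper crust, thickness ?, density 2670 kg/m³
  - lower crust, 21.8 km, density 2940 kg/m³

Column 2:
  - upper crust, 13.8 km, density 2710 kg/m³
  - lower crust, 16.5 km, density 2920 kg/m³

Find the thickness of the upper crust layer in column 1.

19.9 km

Take the compensation level at the base of the deeper column (depth z_c below the surface of column 1) and equate Σ ρ_i t_i down to z_c; mantle fills any gap and the z_c terms cancel.
Column 1: 1.73×2180 + x×2670 + 21.8×2940 + (z_c − 23.53 − x)×3390
Column 2: 2.68×0 + 13.8×2710 + 16.5×2920 + (z_c − 2.68 − 30.3)×3390
The z_c×3390 term appears on both sides and cancels. Collect the known terms of each column as K = Σ(ρt)_known − 3390 × (depth of known layers): K_1 = 67863.4 − 3390×23.53 = −11903.3; K_2 = 85578 − 3390×(2.68 + 30.3) = −26224.2.
Balance: K_1 − x×(3390 − 2670) = K_2, so x = (K_1 − K_2)/(3390 − 2670) = 14320.9/720 = 19.9 km.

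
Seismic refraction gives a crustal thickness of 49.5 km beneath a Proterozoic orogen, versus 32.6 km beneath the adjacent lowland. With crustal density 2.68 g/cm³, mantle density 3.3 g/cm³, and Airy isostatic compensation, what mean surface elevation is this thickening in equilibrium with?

3.18 km

Excess crust Δ = 49.5 km − 32.6 km = 16.9 km, split between elevation h and root r with h + r = Δ.
Airy balance ρ_c h = (ρ_m − ρ_c) r gives r = h ρ_c/(ρ_m − ρ_c), so h (1 + ρ_c/(ρ_m − ρ_c)) = Δ, i.e. h = Δ (ρ_m − ρ_c)/ρ_m.
h = 16.9 km × 0.62/3.3 = 3.18 km.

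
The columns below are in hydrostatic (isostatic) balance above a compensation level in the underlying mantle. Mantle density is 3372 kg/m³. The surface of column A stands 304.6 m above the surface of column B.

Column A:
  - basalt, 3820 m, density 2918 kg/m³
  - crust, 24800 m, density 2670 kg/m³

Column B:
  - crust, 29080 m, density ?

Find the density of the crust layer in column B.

2750 kg/m³

Take the compensation level at the base of the deeper column (depth z_c below the surface of column A) and equate Σ ρ_i t_i down to z_c; mantle fills any gap and the z_c terms cancel.
Column A: 3820×2918 + 24800×2670 + (z_c − 28620)×3372
Column B: 304.6×0 + 29080×ρ + (z_c − 304.6 − 29080)×3372
The z_c×3372 term appears on both sides and cancels. Collect the known terms of each column as K = Σ(ρt)_known − 3372 × (depth of known layers): K_A = 77362760 − 3372×28620 = −19143880; K_B = 0 − 3372×(304.6 + 29080) = −99084871.2.
Balance: K_A = K_B + 29080×ρ, so ρ = (K_A − K_B)/29080 = 79941000/29080 = 2750 kg/m³.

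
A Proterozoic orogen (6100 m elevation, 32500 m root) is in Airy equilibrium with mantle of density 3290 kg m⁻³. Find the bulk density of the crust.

ρ_c h = (ρ_m − ρ_c) r → ρ_c (h + r) = ρ_m r → ρ_c = ρ_m r / (h + r).
ρ_c = 3290 × 32500 m / (6100 m + 32500 m) = 2770 kg m⁻³.

2770 kg m⁻³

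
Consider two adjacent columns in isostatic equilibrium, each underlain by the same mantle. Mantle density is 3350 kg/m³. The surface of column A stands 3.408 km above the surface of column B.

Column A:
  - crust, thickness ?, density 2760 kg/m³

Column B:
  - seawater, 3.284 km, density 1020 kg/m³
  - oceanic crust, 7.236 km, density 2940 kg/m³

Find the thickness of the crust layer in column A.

Take the compensation level at the base of the deeper column (depth z_c below the surface of column A) and equate Σ ρ_i t_i down to z_c; mantle fills any gap and the z_c terms cancel.
Column A: x×2760 + (z_c − 0 − x)×3350
Column B: 3.408×0 + 3.284×1020 + 7.236×2940 + (z_c − 3.408 − 10.52)×3350
The z_c×3350 term appears on both sides and cancels. Collect the known terms of each column as K = Σ(ρt)_known − 3350 × (depth of known layers): K_A = 0 − 3350×0 = 0; K_B = 24623.52 − 3350×(3.408 + 10.52) = −22035.28.
Balance: K_A − x×(3350 − 2760) = K_B, so x = (K_A − K_B)/(3350 − 2760) = 22035.3/590 = 37.3 km.

37.3 km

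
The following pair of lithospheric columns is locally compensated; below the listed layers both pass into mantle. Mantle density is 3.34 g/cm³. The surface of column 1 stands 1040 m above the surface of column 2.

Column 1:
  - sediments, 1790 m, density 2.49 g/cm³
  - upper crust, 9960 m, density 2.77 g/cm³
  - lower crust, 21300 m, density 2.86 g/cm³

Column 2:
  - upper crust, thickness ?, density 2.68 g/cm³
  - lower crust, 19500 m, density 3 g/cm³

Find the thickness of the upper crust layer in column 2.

11100 m

Take the compensation level at the base of the deeper column (depth z_c below the surface of column 1) and equate Σ ρ_i t_i down to z_c; mantle fills any gap and the z_c terms cancel.
Column 1: 1790×2.49 + 9960×2.77 + 21300×2.86 + (z_c − 33050)×3.34
Column 2: 1040×0 + x×2.68 + 19500×3 + (z_c − 1040 − 19500 − x)×3.34
The z_c×3.34 term appears on both sides and cancels. Collect the known terms of each column as K = Σ(ρt)_known − 3.34 × (depth of known layers): K_1 = 92964.3 − 3.34×33050 = −17422.7; K_2 = 58500 − 3.34×(1040 + 19500) = −10103.6.
Balance: K_1 = K_2 − x×(3.34 − 2.68), so x = (K_2 − K_1)/(3.34 − 2.68) = 7319.1/0.66 = 11100 m.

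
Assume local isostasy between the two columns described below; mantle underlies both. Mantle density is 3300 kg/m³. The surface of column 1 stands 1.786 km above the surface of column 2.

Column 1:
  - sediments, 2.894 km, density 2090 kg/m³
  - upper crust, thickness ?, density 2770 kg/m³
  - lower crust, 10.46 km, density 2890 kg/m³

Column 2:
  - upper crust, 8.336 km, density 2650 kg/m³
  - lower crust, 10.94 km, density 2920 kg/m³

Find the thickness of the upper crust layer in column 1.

Take the compensation level at the base of the deeper column (depth z_c below the surface of column 1) and equate Σ ρ_i t_i down to z_c; mantle fills any gap and the z_c terms cancel.
Column 1: 2.894×2090 + x×2770 + 10.46×2890 + (z_c − 13.354 − x)×3300
Column 2: 1.786×0 + 8.336×2650 + 10.94×2920 + (z_c − 1.786 − 19.276)×3300
The z_c×3300 term appears on both sides and cancels. Collect the known terms of each column as K = Σ(ρt)_known − 3300 × (depth of known layers): K_1 = 36277.86 − 3300×13.354 = −7790.34; K_2 = 54035.2 − 3300×(1.786 + 19.276) = −15469.4.
Balance: K_1 − x×(3300 − 2770) = K_2, so x = (K_1 − K_2)/(3300 − 2770) = 7679.06/530 = 14.5 km.

14.5 km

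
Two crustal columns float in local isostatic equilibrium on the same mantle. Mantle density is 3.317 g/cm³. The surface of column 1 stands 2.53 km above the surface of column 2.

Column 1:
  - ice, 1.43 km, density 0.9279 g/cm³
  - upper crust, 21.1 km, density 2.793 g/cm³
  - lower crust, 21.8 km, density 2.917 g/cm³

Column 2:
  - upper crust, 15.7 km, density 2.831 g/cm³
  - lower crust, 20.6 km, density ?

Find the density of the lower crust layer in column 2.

Take the compensation level at the base of the deeper column (depth z_c below the surface of column 1) and equate Σ ρ_i t_i down to z_c; mantle fills any gap and the z_c terms cancel.
Column 1: 1.43×0.9279 + 21.1×2.793 + 21.8×2.917 + (z_c − 44.33)×3.317
Column 2: 2.53×0 + 15.7×2.831 + 20.6×ρ + (z_c − 2.53 − 36.3)×3.317
The z_c×3.317 term appears on both sides and cancels. Collect the known terms of each column as K = Σ(ρt)_known − 3.317 × (depth of known layers): K_1 = 123.849797 − 3.317×44.33 = −23.192813; K_2 = 44.4467 − 3.317×(2.53 + 36.3) = −84.35241.
Balance: K_1 = K_2 + 20.6×ρ, so ρ = (K_1 − K_2)/20.6 = 61.1596/20.6 = 2.97 g/cm³.

2.97 g/cm³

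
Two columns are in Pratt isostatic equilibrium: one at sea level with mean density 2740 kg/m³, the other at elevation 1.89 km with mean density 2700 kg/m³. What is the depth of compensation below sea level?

ρ_ref D = ρ (D + h) → D (ρ_ref − ρ) = ρ h.
D = ρ h/(ρ_ref − ρ) = 2700 × 1.89 km/(2740 − 2700) = 128 km.

128 km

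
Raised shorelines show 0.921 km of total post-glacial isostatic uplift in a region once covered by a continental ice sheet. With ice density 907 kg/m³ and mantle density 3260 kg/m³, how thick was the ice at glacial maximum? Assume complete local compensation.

u = t ρ_ice/ρ_m → t = u ρ_m/ρ_ice = 0.921 km × 3260/907 = 3.31 km.

3.31 km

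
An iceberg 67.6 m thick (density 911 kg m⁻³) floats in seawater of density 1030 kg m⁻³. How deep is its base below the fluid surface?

59.8 m

Draft d = t ρ_obj/ρ_fluid = 67.6 m × 911/1030 = 59.8 m.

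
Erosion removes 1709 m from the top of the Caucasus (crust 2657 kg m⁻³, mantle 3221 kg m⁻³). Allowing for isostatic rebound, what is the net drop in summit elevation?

Rebound u = e ρ_c/ρ_m = 1709 m × 2657/3221 = 1410 m.
Net surface drop = e − u = 1709 m − 1410 m = e (ρ_m − ρ_c)/ρ_m = 299 m.

299 m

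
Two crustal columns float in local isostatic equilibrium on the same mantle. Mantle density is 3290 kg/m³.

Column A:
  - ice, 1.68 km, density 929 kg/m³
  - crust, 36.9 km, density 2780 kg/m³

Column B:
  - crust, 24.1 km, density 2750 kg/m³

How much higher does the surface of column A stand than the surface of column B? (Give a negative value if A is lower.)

2.97 km

For any compensation level in the mantle, the mantle terms cancel and isostasy reduces to e = (Σt_A − Σt_B) − (Σ(ρt)_A − Σ(ρt)_B) / ρ_m.
Σt_A = 38.58 km; Σt_B = 24.1 km; Σ(ρt)_A = 104142.72; Σ(ρt)_B = 66275 (in km·kg/m³).
e = (38.58 − 24.1) − (104142.72 − 66275) / 3290 = 2.97 km.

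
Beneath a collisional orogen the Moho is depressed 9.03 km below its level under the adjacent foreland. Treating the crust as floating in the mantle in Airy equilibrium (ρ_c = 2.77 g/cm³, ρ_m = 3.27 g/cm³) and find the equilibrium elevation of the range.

Balancing pressure at the compensation depth: ρ_c h = (ρ_m − ρ_c) r.
h = r (ρ_m − ρ_c) / ρ_c = 9.03 km × (3.27 − 2.77) / 2.77 = 1.63 km.

1.63 km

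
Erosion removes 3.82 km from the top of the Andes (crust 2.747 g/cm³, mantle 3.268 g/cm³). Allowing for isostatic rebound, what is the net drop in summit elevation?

0.609 km

Rebound u = e ρ_c/ρ_m = 3.82 km × 2.747/3.268 = 3.211 km.
Net surface drop = e − u = 3.82 km − 3.211 km = e (ρ_m − ρ_c)/ρ_m = 0.609 km.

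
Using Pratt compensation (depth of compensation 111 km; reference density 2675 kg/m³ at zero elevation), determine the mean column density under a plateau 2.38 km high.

Pratt balance: ρ_ref D = ρ (D + h).
ρ = ρ_ref D/(D + h) = 2675 × 111 km/(111 km + 2.38 km) = 2620 kg/m³.

2620 kg/m³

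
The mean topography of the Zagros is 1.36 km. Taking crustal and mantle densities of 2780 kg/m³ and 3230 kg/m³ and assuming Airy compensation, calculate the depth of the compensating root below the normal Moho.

Isostatic balance requires: the weight of the topography is balanced by the buoyancy of the root, ρ_c h = (ρ_m − ρ_c) r.
r = h · ρ_c / (ρ_m − ρ_c) = 1.36 km × 2780 / (3230 − 2780) = 8.4 km.

8.4 km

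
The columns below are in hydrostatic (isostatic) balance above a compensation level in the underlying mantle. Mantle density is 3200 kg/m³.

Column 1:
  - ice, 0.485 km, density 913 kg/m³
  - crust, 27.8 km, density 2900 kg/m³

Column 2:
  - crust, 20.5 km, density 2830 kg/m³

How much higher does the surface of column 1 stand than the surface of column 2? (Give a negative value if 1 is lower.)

0.583 km

For any compensation level in the mantle, the mantle terms cancel and isostasy reduces to e = (Σt_1 − Σt_2) − (Σ(ρt)_1 − Σ(ρt)_2) / ρ_m.
Σt_1 = 28.285 km; Σt_2 = 20.5 km; Σ(ρt)_1 = 81062.805; Σ(ρt)_2 = 58015 (in km·kg/m³).
e = (28.285 − 20.5) − (81062.805 − 58015) / 3200 = 0.583 km.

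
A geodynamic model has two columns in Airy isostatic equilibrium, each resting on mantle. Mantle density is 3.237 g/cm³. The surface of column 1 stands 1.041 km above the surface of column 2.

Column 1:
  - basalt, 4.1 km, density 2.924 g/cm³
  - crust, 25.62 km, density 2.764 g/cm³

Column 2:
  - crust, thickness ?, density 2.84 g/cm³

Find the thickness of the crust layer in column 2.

Take the compensation level at the base of the deeper column (depth z_c below the surface of column 1) and equate Σ ρ_i t_i down to z_c; mantle fills any gap and the z_c terms cancel.
Column 1: 4.1×2.924 + 25.62×2.764 + (z_c − 29.72)×3.237
Column 2: 1.041×0 + x×2.84 + (z_c − 1.041 − 0 − x)×3.237
The z_c×3.237 term appears on both sides and cancels. Collect the known terms of each column as K = Σ(ρt)_known − 3.237 × (depth of known layers): K_1 = 82.80208 − 3.237×29.72 = −13.40156; K_2 = 0 − 3.237×(1.041 + 0) = −3.369717.
Balance: K_1 = K_2 − x×(3.237 − 2.84), so x = (K_2 − K_1)/(3.237 − 2.84) = 10.0318/0.397 = 25.3 km.

25.3 km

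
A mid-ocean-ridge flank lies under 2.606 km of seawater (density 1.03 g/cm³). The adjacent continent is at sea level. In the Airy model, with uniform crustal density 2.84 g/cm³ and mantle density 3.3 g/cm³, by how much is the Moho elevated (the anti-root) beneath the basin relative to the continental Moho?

Isostatic balance requires: replacing crust with seawater at the top is compensated by replacing crust with mantle at the base: d (ρ_c − ρ_w) = a (ρ_m − ρ_c).
a = d (ρ_c − ρ_w)/(ρ_m − ρ_c) = 2.606 km × 1.81/0.46 = 10.3 km.

10.3 km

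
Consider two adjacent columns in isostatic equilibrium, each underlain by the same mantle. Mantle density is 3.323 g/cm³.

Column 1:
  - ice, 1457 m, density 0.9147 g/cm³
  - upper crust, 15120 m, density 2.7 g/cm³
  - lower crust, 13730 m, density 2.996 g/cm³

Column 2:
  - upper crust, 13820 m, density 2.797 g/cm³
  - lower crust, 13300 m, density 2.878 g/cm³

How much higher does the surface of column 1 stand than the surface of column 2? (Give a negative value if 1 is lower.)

For any compensation level in the mantle, the mantle terms cancel and isostasy reduces to e = (Σt_1 − Σt_2) − (Σ(ρt)_1 − Σ(ρt)_2) / ρ_m.
Σt_1 = 30307 m; Σt_2 = 27120 m; Σ(ρt)_1 = 83291.7979; Σ(ρt)_2 = 76931.94 (in m·g/cm³).
e = (30307 − 27120) − (83291.7979 − 76931.94) / 3.323 = 1270 m.

1270 m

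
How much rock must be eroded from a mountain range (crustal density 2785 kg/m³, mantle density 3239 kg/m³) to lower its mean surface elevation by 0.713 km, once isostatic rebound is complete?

5.09 km

Net drop Δ = e − u = e − e ρ_c/ρ_m = e (ρ_m − ρ_c)/ρ_m.
e = Δ ρ_m/(ρ_m − ρ_c) = 0.713 km × 3239/454 = 5.09 km.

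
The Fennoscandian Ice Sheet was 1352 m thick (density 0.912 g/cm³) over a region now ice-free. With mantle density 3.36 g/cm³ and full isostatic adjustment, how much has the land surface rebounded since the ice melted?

Removing the load lets mantle flow back in; uplift u satisfies ρ_ice t = ρ_m u.
u = t ρ_ice/ρ_m = 1352 m × 0.912/3.36 = 367 m.

367 m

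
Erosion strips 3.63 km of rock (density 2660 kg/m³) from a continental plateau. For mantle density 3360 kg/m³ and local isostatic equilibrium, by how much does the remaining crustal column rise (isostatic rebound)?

2.87 km

Unloading: uplift u = e ρ_c/ρ_m = 3.63 km × 2660/3360 = 2.87 km.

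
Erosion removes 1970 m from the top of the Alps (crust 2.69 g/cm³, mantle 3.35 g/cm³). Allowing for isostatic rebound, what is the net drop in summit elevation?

Rebound u = e ρ_c/ρ_m = 1970 m × 2.69/3.35 = 1582 m.
Net surface drop = e − u = 1970 m − 1582 m = e (ρ_m − ρ_c)/ρ_m = 388 m.

388 m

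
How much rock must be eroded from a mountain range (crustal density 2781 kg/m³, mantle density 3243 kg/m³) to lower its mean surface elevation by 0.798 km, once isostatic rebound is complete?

5.6 km

Net drop Δ = e − u = e − e ρ_c/ρ_m = e (ρ_m − ρ_c)/ρ_m.
e = Δ ρ_m/(ρ_m − ρ_c) = 0.798 km × 3243/462 = 5.6 km.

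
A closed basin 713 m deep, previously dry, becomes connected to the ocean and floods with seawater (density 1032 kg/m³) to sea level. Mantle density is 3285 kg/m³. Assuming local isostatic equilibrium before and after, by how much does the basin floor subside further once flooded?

327 m

After flooding the water column is d + s deep. Its weight must equal the weight of mantle displaced by the extra subsidence s: (d + s) ρ_w = s ρ_m.
s = d ρ_w / (ρ_m − ρ_w) = 713 m × 1032/(3285 − 1032) = 327 m.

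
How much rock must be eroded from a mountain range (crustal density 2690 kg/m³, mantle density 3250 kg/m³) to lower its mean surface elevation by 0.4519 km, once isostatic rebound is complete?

2.62 km

Net drop Δ = e − u = e − e ρ_c/ρ_m = e (ρ_m − ρ_c)/ρ_m.
e = Δ ρ_m/(ρ_m − ρ_c) = 0.4519 km × 3250/560 = 2.62 km.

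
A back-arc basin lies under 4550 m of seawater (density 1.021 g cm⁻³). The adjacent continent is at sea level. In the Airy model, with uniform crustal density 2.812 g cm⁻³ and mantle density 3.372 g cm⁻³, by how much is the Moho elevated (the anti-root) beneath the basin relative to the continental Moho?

14600 m

Balancing pressure at the compensation depth: replacing crust with seawater at the top is compensated by replacing crust with mantle at the base: d (ρ_c − ρ_w) = a (ρ_m − ρ_c).
a = d (ρ_c − ρ_w)/(ρ_m − ρ_c) = 4550 m × 1.791/0.56 = 14600 m.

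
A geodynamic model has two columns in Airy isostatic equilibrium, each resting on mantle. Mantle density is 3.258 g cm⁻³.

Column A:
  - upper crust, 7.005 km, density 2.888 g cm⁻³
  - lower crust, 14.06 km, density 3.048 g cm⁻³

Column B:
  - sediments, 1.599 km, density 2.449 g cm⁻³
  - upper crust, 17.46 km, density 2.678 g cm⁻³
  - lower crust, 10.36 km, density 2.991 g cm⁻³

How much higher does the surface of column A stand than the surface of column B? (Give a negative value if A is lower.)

−2.65 km

For any compensation level in the mantle, the mantle terms cancel and isostasy reduces to e = (Σt_A − Σt_B) − (Σ(ρt)_A − Σ(ρt)_B) / ρ_m.
Σt_A = 21.065 km; Σt_B = 29.419 km; Σ(ρt)_A = 63.08532; Σ(ρt)_B = 81.660591 (in km·g cm⁻³).
e = (21.065 − 29.419) − (63.08532 − 81.660591) / 3.258 = −2.65 km.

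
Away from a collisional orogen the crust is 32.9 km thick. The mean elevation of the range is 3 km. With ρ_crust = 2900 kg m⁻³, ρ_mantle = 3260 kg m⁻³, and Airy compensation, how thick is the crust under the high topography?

60.1 km

Root depth r = h ρ_c / (ρ_m − ρ_c) = 3 km × 2900 / 360 = 24.17 km.
Total thickness = T + h + r = 32.9 km + 3 km + 24.17 km = 60.1 km.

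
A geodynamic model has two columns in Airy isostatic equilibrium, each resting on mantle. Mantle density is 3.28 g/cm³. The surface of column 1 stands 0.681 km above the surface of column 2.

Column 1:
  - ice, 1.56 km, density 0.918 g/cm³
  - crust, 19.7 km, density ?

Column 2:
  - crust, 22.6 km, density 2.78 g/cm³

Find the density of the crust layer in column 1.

2.78 g/cm³

Take the compensation level at the base of the deeper column (depth z_c below the surface of column 1) and equate Σ ρ_i t_i down to z_c; mantle fills any gap and the z_c terms cancel.
Column 1: 1.56×0.918 + 19.7×ρ + (z_c − 21.26)×3.28
Column 2: 0.681×0 + 22.6×2.78 + (z_c − 0.681 − 22.6)×3.28
The z_c×3.28 term appears on both sides and cancels. Collect the known terms of each column as K = Σ(ρt)_known − 3.28 × (depth of known layers): K_1 = 1.43208 − 3.28×21.26 = −68.30072; K_2 = 62.828 − 3.28×(0.681 + 22.6) = −13.53368.
Balance: K_1 + 19.7×ρ = K_2, so ρ = (K_2 − K_1)/19.7 = 54.767/19.7 = 2.78 g/cm³.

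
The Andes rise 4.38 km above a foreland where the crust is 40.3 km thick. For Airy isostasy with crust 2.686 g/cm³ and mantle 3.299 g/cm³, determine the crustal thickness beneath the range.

63.9 km

Root depth r = h ρ_c / (ρ_m − ρ_c) = 4.38 km × 2.686 / 0.613 = 19.19 km.
Total thickness = T + h + r = 40.3 km + 4.38 km + 19.19 km = 63.9 km.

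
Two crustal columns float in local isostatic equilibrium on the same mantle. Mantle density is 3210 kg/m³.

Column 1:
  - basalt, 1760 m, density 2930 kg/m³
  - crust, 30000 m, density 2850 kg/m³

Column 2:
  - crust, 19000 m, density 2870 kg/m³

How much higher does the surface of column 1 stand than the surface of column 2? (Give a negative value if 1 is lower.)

For any compensation level in the mantle, the mantle terms cancel and isostasy reduces to e = (Σt_1 − Σt_2) − (Σ(ρt)_1 − Σ(ρt)_2) / ρ_m.
Σt_1 = 31760 m; Σt_2 = 19000 m; Σ(ρt)_1 = 90656800; Σ(ρt)_2 = 54530000 (in m·kg/m³).
e = (31760 − 19000) − (90656800 − 54530000) / 3210 = 1510 m.

1510 m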